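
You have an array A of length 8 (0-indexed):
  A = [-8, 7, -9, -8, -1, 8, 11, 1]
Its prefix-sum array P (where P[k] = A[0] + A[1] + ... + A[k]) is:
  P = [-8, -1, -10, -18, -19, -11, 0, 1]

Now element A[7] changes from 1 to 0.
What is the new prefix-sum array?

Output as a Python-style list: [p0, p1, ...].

Change: A[7] 1 -> 0, delta = -1
P[k] for k < 7: unchanged (A[7] not included)
P[k] for k >= 7: shift by delta = -1
  P[0] = -8 + 0 = -8
  P[1] = -1 + 0 = -1
  P[2] = -10 + 0 = -10
  P[3] = -18 + 0 = -18
  P[4] = -19 + 0 = -19
  P[5] = -11 + 0 = -11
  P[6] = 0 + 0 = 0
  P[7] = 1 + -1 = 0

Answer: [-8, -1, -10, -18, -19, -11, 0, 0]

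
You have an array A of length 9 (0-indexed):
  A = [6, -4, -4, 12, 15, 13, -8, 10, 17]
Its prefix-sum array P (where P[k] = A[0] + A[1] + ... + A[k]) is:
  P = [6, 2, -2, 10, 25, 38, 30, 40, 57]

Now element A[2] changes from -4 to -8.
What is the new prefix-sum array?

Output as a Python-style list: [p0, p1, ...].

Change: A[2] -4 -> -8, delta = -4
P[k] for k < 2: unchanged (A[2] not included)
P[k] for k >= 2: shift by delta = -4
  P[0] = 6 + 0 = 6
  P[1] = 2 + 0 = 2
  P[2] = -2 + -4 = -6
  P[3] = 10 + -4 = 6
  P[4] = 25 + -4 = 21
  P[5] = 38 + -4 = 34
  P[6] = 30 + -4 = 26
  P[7] = 40 + -4 = 36
  P[8] = 57 + -4 = 53

Answer: [6, 2, -6, 6, 21, 34, 26, 36, 53]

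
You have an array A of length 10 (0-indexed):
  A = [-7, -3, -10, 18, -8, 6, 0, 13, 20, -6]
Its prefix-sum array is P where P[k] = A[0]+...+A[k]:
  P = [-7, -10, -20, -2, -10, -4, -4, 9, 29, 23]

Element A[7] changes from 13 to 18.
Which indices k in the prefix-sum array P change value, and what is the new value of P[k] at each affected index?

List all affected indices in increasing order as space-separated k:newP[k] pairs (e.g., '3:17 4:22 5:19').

P[k] = A[0] + ... + A[k]
P[k] includes A[7] iff k >= 7
Affected indices: 7, 8, ..., 9; delta = 5
  P[7]: 9 + 5 = 14
  P[8]: 29 + 5 = 34
  P[9]: 23 + 5 = 28

Answer: 7:14 8:34 9:28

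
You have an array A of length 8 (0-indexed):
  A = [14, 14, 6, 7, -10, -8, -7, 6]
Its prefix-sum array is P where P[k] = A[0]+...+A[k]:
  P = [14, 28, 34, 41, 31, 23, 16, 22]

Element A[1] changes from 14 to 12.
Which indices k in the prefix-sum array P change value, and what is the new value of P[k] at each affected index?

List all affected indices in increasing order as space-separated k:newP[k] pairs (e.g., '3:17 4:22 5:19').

Answer: 1:26 2:32 3:39 4:29 5:21 6:14 7:20

Derivation:
P[k] = A[0] + ... + A[k]
P[k] includes A[1] iff k >= 1
Affected indices: 1, 2, ..., 7; delta = -2
  P[1]: 28 + -2 = 26
  P[2]: 34 + -2 = 32
  P[3]: 41 + -2 = 39
  P[4]: 31 + -2 = 29
  P[5]: 23 + -2 = 21
  P[6]: 16 + -2 = 14
  P[7]: 22 + -2 = 20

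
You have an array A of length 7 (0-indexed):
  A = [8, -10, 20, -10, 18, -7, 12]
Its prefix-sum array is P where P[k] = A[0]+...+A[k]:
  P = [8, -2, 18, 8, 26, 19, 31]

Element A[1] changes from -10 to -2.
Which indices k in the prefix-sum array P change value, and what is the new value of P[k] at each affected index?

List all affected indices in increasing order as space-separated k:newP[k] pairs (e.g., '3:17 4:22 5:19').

P[k] = A[0] + ... + A[k]
P[k] includes A[1] iff k >= 1
Affected indices: 1, 2, ..., 6; delta = 8
  P[1]: -2 + 8 = 6
  P[2]: 18 + 8 = 26
  P[3]: 8 + 8 = 16
  P[4]: 26 + 8 = 34
  P[5]: 19 + 8 = 27
  P[6]: 31 + 8 = 39

Answer: 1:6 2:26 3:16 4:34 5:27 6:39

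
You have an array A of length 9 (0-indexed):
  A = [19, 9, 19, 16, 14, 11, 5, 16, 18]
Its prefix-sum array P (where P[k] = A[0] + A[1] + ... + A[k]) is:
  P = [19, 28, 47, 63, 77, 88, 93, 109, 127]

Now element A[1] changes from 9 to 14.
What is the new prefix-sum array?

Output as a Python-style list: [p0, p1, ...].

Answer: [19, 33, 52, 68, 82, 93, 98, 114, 132]

Derivation:
Change: A[1] 9 -> 14, delta = 5
P[k] for k < 1: unchanged (A[1] not included)
P[k] for k >= 1: shift by delta = 5
  P[0] = 19 + 0 = 19
  P[1] = 28 + 5 = 33
  P[2] = 47 + 5 = 52
  P[3] = 63 + 5 = 68
  P[4] = 77 + 5 = 82
  P[5] = 88 + 5 = 93
  P[6] = 93 + 5 = 98
  P[7] = 109 + 5 = 114
  P[8] = 127 + 5 = 132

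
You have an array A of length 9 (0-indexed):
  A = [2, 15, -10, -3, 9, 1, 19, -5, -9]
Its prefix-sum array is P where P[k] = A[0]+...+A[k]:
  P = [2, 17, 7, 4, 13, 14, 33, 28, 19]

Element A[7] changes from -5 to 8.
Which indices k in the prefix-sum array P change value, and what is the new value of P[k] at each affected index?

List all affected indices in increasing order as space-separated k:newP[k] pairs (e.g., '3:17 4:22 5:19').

P[k] = A[0] + ... + A[k]
P[k] includes A[7] iff k >= 7
Affected indices: 7, 8, ..., 8; delta = 13
  P[7]: 28 + 13 = 41
  P[8]: 19 + 13 = 32

Answer: 7:41 8:32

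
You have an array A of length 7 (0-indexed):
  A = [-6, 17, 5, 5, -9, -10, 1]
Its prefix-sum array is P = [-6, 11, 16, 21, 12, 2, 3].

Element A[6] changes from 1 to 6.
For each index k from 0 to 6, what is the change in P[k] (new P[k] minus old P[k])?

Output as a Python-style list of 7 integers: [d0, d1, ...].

Element change: A[6] 1 -> 6, delta = 5
For k < 6: P[k] unchanged, delta_P[k] = 0
For k >= 6: P[k] shifts by exactly 5
Delta array: [0, 0, 0, 0, 0, 0, 5]

Answer: [0, 0, 0, 0, 0, 0, 5]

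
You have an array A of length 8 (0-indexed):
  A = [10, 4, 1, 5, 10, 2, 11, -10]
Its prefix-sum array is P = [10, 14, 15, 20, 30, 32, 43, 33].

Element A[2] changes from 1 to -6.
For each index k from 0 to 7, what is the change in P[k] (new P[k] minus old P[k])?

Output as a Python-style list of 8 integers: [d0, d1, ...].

Answer: [0, 0, -7, -7, -7, -7, -7, -7]

Derivation:
Element change: A[2] 1 -> -6, delta = -7
For k < 2: P[k] unchanged, delta_P[k] = 0
For k >= 2: P[k] shifts by exactly -7
Delta array: [0, 0, -7, -7, -7, -7, -7, -7]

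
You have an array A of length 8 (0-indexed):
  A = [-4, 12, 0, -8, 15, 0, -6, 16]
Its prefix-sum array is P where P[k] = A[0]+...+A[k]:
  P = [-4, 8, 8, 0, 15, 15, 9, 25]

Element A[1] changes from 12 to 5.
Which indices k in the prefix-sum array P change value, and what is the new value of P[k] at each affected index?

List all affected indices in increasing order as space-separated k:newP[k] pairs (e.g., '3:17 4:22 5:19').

Answer: 1:1 2:1 3:-7 4:8 5:8 6:2 7:18

Derivation:
P[k] = A[0] + ... + A[k]
P[k] includes A[1] iff k >= 1
Affected indices: 1, 2, ..., 7; delta = -7
  P[1]: 8 + -7 = 1
  P[2]: 8 + -7 = 1
  P[3]: 0 + -7 = -7
  P[4]: 15 + -7 = 8
  P[5]: 15 + -7 = 8
  P[6]: 9 + -7 = 2
  P[7]: 25 + -7 = 18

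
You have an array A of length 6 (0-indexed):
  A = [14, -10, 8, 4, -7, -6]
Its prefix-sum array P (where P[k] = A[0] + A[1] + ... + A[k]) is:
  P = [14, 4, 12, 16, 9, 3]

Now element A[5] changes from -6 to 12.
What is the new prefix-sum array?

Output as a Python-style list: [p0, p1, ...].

Answer: [14, 4, 12, 16, 9, 21]

Derivation:
Change: A[5] -6 -> 12, delta = 18
P[k] for k < 5: unchanged (A[5] not included)
P[k] for k >= 5: shift by delta = 18
  P[0] = 14 + 0 = 14
  P[1] = 4 + 0 = 4
  P[2] = 12 + 0 = 12
  P[3] = 16 + 0 = 16
  P[4] = 9 + 0 = 9
  P[5] = 3 + 18 = 21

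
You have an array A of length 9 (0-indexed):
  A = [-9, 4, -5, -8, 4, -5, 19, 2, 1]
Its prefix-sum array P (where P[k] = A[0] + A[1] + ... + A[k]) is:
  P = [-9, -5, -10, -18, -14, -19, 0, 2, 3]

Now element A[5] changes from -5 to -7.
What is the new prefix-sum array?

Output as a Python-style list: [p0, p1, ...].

Change: A[5] -5 -> -7, delta = -2
P[k] for k < 5: unchanged (A[5] not included)
P[k] for k >= 5: shift by delta = -2
  P[0] = -9 + 0 = -9
  P[1] = -5 + 0 = -5
  P[2] = -10 + 0 = -10
  P[3] = -18 + 0 = -18
  P[4] = -14 + 0 = -14
  P[5] = -19 + -2 = -21
  P[6] = 0 + -2 = -2
  P[7] = 2 + -2 = 0
  P[8] = 3 + -2 = 1

Answer: [-9, -5, -10, -18, -14, -21, -2, 0, 1]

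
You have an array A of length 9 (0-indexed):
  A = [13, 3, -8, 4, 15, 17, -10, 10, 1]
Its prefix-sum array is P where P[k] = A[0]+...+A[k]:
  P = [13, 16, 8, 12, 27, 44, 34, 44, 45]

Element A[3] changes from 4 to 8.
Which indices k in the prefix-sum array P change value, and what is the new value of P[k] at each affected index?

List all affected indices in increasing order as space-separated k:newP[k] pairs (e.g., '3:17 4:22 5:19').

P[k] = A[0] + ... + A[k]
P[k] includes A[3] iff k >= 3
Affected indices: 3, 4, ..., 8; delta = 4
  P[3]: 12 + 4 = 16
  P[4]: 27 + 4 = 31
  P[5]: 44 + 4 = 48
  P[6]: 34 + 4 = 38
  P[7]: 44 + 4 = 48
  P[8]: 45 + 4 = 49

Answer: 3:16 4:31 5:48 6:38 7:48 8:49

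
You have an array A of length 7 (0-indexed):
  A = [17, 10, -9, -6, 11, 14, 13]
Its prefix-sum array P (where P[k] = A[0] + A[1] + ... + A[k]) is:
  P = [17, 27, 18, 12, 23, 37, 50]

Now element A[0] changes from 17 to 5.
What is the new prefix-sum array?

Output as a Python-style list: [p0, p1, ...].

Answer: [5, 15, 6, 0, 11, 25, 38]

Derivation:
Change: A[0] 17 -> 5, delta = -12
P[k] for k < 0: unchanged (A[0] not included)
P[k] for k >= 0: shift by delta = -12
  P[0] = 17 + -12 = 5
  P[1] = 27 + -12 = 15
  P[2] = 18 + -12 = 6
  P[3] = 12 + -12 = 0
  P[4] = 23 + -12 = 11
  P[5] = 37 + -12 = 25
  P[6] = 50 + -12 = 38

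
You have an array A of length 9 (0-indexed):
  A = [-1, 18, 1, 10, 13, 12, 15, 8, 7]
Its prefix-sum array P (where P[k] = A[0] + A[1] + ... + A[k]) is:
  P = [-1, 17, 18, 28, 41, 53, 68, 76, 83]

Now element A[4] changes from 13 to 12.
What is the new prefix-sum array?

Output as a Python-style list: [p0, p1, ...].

Change: A[4] 13 -> 12, delta = -1
P[k] for k < 4: unchanged (A[4] not included)
P[k] for k >= 4: shift by delta = -1
  P[0] = -1 + 0 = -1
  P[1] = 17 + 0 = 17
  P[2] = 18 + 0 = 18
  P[3] = 28 + 0 = 28
  P[4] = 41 + -1 = 40
  P[5] = 53 + -1 = 52
  P[6] = 68 + -1 = 67
  P[7] = 76 + -1 = 75
  P[8] = 83 + -1 = 82

Answer: [-1, 17, 18, 28, 40, 52, 67, 75, 82]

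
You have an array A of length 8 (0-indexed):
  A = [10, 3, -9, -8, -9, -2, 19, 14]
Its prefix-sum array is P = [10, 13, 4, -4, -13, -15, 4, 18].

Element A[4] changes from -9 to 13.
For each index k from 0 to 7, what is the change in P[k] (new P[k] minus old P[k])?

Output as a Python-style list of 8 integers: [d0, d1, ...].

Element change: A[4] -9 -> 13, delta = 22
For k < 4: P[k] unchanged, delta_P[k] = 0
For k >= 4: P[k] shifts by exactly 22
Delta array: [0, 0, 0, 0, 22, 22, 22, 22]

Answer: [0, 0, 0, 0, 22, 22, 22, 22]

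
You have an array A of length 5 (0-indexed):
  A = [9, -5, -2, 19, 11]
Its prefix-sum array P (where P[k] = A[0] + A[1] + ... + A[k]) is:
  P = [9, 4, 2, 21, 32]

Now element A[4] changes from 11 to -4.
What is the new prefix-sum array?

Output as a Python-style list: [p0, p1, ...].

Answer: [9, 4, 2, 21, 17]

Derivation:
Change: A[4] 11 -> -4, delta = -15
P[k] for k < 4: unchanged (A[4] not included)
P[k] for k >= 4: shift by delta = -15
  P[0] = 9 + 0 = 9
  P[1] = 4 + 0 = 4
  P[2] = 2 + 0 = 2
  P[3] = 21 + 0 = 21
  P[4] = 32 + -15 = 17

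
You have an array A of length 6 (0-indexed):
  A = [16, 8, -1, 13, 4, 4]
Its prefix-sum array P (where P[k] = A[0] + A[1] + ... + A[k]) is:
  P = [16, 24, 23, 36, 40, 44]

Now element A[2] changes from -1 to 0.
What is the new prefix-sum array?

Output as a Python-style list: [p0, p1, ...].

Answer: [16, 24, 24, 37, 41, 45]

Derivation:
Change: A[2] -1 -> 0, delta = 1
P[k] for k < 2: unchanged (A[2] not included)
P[k] for k >= 2: shift by delta = 1
  P[0] = 16 + 0 = 16
  P[1] = 24 + 0 = 24
  P[2] = 23 + 1 = 24
  P[3] = 36 + 1 = 37
  P[4] = 40 + 1 = 41
  P[5] = 44 + 1 = 45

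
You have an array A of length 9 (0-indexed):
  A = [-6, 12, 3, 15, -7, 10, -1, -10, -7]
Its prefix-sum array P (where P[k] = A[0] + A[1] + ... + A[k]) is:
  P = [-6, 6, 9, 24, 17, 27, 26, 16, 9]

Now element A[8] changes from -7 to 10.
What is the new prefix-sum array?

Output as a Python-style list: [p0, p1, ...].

Answer: [-6, 6, 9, 24, 17, 27, 26, 16, 26]

Derivation:
Change: A[8] -7 -> 10, delta = 17
P[k] for k < 8: unchanged (A[8] not included)
P[k] for k >= 8: shift by delta = 17
  P[0] = -6 + 0 = -6
  P[1] = 6 + 0 = 6
  P[2] = 9 + 0 = 9
  P[3] = 24 + 0 = 24
  P[4] = 17 + 0 = 17
  P[5] = 27 + 0 = 27
  P[6] = 26 + 0 = 26
  P[7] = 16 + 0 = 16
  P[8] = 9 + 17 = 26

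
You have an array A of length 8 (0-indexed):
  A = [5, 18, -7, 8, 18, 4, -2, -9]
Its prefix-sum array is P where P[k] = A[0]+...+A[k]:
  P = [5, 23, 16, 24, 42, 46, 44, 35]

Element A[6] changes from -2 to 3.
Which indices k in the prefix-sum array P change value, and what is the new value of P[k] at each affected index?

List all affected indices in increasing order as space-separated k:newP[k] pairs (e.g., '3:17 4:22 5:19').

P[k] = A[0] + ... + A[k]
P[k] includes A[6] iff k >= 6
Affected indices: 6, 7, ..., 7; delta = 5
  P[6]: 44 + 5 = 49
  P[7]: 35 + 5 = 40

Answer: 6:49 7:40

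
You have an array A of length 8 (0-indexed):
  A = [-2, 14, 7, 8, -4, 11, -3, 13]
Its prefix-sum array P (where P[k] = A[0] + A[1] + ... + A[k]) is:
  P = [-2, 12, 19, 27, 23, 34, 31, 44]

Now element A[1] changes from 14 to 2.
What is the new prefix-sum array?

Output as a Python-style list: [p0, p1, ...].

Change: A[1] 14 -> 2, delta = -12
P[k] for k < 1: unchanged (A[1] not included)
P[k] for k >= 1: shift by delta = -12
  P[0] = -2 + 0 = -2
  P[1] = 12 + -12 = 0
  P[2] = 19 + -12 = 7
  P[3] = 27 + -12 = 15
  P[4] = 23 + -12 = 11
  P[5] = 34 + -12 = 22
  P[6] = 31 + -12 = 19
  P[7] = 44 + -12 = 32

Answer: [-2, 0, 7, 15, 11, 22, 19, 32]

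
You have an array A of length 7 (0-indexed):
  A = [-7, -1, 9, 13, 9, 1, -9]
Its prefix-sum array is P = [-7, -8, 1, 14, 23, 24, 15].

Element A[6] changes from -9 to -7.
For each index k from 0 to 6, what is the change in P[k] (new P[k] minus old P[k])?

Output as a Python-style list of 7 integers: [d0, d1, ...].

Answer: [0, 0, 0, 0, 0, 0, 2]

Derivation:
Element change: A[6] -9 -> -7, delta = 2
For k < 6: P[k] unchanged, delta_P[k] = 0
For k >= 6: P[k] shifts by exactly 2
Delta array: [0, 0, 0, 0, 0, 0, 2]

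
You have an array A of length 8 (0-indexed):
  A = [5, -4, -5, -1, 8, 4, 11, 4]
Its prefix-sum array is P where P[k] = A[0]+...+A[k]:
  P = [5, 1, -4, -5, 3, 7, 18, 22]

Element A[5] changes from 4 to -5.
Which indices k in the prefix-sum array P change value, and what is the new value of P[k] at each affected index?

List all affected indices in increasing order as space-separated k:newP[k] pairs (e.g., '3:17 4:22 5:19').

P[k] = A[0] + ... + A[k]
P[k] includes A[5] iff k >= 5
Affected indices: 5, 6, ..., 7; delta = -9
  P[5]: 7 + -9 = -2
  P[6]: 18 + -9 = 9
  P[7]: 22 + -9 = 13

Answer: 5:-2 6:9 7:13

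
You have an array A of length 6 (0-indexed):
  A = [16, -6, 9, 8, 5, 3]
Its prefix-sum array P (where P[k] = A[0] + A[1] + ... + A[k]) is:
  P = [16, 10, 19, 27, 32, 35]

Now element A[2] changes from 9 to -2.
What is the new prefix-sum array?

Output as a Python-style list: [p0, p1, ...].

Answer: [16, 10, 8, 16, 21, 24]

Derivation:
Change: A[2] 9 -> -2, delta = -11
P[k] for k < 2: unchanged (A[2] not included)
P[k] for k >= 2: shift by delta = -11
  P[0] = 16 + 0 = 16
  P[1] = 10 + 0 = 10
  P[2] = 19 + -11 = 8
  P[3] = 27 + -11 = 16
  P[4] = 32 + -11 = 21
  P[5] = 35 + -11 = 24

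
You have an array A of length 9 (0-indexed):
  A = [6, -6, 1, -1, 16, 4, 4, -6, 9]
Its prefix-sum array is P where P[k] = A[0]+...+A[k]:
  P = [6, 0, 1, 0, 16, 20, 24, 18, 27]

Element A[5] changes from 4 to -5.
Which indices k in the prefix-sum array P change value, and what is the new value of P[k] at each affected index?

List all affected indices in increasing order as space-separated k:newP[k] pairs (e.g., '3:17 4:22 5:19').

P[k] = A[0] + ... + A[k]
P[k] includes A[5] iff k >= 5
Affected indices: 5, 6, ..., 8; delta = -9
  P[5]: 20 + -9 = 11
  P[6]: 24 + -9 = 15
  P[7]: 18 + -9 = 9
  P[8]: 27 + -9 = 18

Answer: 5:11 6:15 7:9 8:18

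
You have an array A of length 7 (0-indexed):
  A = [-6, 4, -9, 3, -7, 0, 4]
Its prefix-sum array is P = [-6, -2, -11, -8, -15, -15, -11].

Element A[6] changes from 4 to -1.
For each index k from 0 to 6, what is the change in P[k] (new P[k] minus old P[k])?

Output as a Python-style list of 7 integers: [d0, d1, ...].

Answer: [0, 0, 0, 0, 0, 0, -5]

Derivation:
Element change: A[6] 4 -> -1, delta = -5
For k < 6: P[k] unchanged, delta_P[k] = 0
For k >= 6: P[k] shifts by exactly -5
Delta array: [0, 0, 0, 0, 0, 0, -5]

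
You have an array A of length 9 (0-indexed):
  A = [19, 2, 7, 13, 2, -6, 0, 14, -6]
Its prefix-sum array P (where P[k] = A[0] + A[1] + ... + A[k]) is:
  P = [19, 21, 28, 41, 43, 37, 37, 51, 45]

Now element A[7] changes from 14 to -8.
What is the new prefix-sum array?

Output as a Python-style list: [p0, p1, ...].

Answer: [19, 21, 28, 41, 43, 37, 37, 29, 23]

Derivation:
Change: A[7] 14 -> -8, delta = -22
P[k] for k < 7: unchanged (A[7] not included)
P[k] for k >= 7: shift by delta = -22
  P[0] = 19 + 0 = 19
  P[1] = 21 + 0 = 21
  P[2] = 28 + 0 = 28
  P[3] = 41 + 0 = 41
  P[4] = 43 + 0 = 43
  P[5] = 37 + 0 = 37
  P[6] = 37 + 0 = 37
  P[7] = 51 + -22 = 29
  P[8] = 45 + -22 = 23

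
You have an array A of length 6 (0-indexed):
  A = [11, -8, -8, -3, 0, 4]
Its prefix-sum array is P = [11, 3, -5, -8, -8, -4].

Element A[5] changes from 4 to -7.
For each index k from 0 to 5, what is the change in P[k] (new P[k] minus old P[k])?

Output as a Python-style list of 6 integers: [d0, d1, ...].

Answer: [0, 0, 0, 0, 0, -11]

Derivation:
Element change: A[5] 4 -> -7, delta = -11
For k < 5: P[k] unchanged, delta_P[k] = 0
For k >= 5: P[k] shifts by exactly -11
Delta array: [0, 0, 0, 0, 0, -11]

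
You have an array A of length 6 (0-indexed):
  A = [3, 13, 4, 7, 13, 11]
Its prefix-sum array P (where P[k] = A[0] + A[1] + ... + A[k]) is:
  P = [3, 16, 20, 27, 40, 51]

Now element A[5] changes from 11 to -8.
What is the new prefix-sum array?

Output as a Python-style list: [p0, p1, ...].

Change: A[5] 11 -> -8, delta = -19
P[k] for k < 5: unchanged (A[5] not included)
P[k] for k >= 5: shift by delta = -19
  P[0] = 3 + 0 = 3
  P[1] = 16 + 0 = 16
  P[2] = 20 + 0 = 20
  P[3] = 27 + 0 = 27
  P[4] = 40 + 0 = 40
  P[5] = 51 + -19 = 32

Answer: [3, 16, 20, 27, 40, 32]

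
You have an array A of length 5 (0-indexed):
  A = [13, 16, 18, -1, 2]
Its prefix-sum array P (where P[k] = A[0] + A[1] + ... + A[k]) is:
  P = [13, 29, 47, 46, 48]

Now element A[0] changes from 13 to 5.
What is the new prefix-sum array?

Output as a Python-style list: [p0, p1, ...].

Answer: [5, 21, 39, 38, 40]

Derivation:
Change: A[0] 13 -> 5, delta = -8
P[k] for k < 0: unchanged (A[0] not included)
P[k] for k >= 0: shift by delta = -8
  P[0] = 13 + -8 = 5
  P[1] = 29 + -8 = 21
  P[2] = 47 + -8 = 39
  P[3] = 46 + -8 = 38
  P[4] = 48 + -8 = 40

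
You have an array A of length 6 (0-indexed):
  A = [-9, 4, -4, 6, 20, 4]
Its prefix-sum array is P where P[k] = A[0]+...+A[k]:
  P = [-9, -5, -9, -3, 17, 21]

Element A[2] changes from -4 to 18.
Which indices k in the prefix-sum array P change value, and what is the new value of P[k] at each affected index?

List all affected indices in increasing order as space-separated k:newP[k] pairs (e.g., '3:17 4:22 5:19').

Answer: 2:13 3:19 4:39 5:43

Derivation:
P[k] = A[0] + ... + A[k]
P[k] includes A[2] iff k >= 2
Affected indices: 2, 3, ..., 5; delta = 22
  P[2]: -9 + 22 = 13
  P[3]: -3 + 22 = 19
  P[4]: 17 + 22 = 39
  P[5]: 21 + 22 = 43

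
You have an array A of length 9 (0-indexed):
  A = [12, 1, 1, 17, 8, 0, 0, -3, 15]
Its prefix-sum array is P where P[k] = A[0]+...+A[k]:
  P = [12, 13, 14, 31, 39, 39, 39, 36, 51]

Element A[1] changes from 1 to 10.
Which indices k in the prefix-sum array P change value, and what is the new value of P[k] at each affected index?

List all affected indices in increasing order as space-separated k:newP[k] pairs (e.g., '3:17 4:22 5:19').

P[k] = A[0] + ... + A[k]
P[k] includes A[1] iff k >= 1
Affected indices: 1, 2, ..., 8; delta = 9
  P[1]: 13 + 9 = 22
  P[2]: 14 + 9 = 23
  P[3]: 31 + 9 = 40
  P[4]: 39 + 9 = 48
  P[5]: 39 + 9 = 48
  P[6]: 39 + 9 = 48
  P[7]: 36 + 9 = 45
  P[8]: 51 + 9 = 60

Answer: 1:22 2:23 3:40 4:48 5:48 6:48 7:45 8:60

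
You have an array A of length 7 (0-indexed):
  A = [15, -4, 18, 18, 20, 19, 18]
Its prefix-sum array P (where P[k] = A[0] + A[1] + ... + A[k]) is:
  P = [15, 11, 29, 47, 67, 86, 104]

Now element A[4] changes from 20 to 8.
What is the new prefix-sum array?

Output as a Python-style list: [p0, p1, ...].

Change: A[4] 20 -> 8, delta = -12
P[k] for k < 4: unchanged (A[4] not included)
P[k] for k >= 4: shift by delta = -12
  P[0] = 15 + 0 = 15
  P[1] = 11 + 0 = 11
  P[2] = 29 + 0 = 29
  P[3] = 47 + 0 = 47
  P[4] = 67 + -12 = 55
  P[5] = 86 + -12 = 74
  P[6] = 104 + -12 = 92

Answer: [15, 11, 29, 47, 55, 74, 92]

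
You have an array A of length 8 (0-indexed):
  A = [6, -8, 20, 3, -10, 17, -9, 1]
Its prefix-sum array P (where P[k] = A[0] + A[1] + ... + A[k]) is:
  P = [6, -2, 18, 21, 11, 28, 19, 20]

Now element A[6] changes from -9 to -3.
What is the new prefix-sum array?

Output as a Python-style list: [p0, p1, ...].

Answer: [6, -2, 18, 21, 11, 28, 25, 26]

Derivation:
Change: A[6] -9 -> -3, delta = 6
P[k] for k < 6: unchanged (A[6] not included)
P[k] for k >= 6: shift by delta = 6
  P[0] = 6 + 0 = 6
  P[1] = -2 + 0 = -2
  P[2] = 18 + 0 = 18
  P[3] = 21 + 0 = 21
  P[4] = 11 + 0 = 11
  P[5] = 28 + 0 = 28
  P[6] = 19 + 6 = 25
  P[7] = 20 + 6 = 26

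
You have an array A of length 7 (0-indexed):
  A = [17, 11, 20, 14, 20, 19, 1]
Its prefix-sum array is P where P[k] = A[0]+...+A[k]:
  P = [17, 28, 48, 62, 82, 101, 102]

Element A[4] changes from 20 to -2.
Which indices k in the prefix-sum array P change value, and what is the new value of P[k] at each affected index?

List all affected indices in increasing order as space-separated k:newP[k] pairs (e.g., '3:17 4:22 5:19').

Answer: 4:60 5:79 6:80

Derivation:
P[k] = A[0] + ... + A[k]
P[k] includes A[4] iff k >= 4
Affected indices: 4, 5, ..., 6; delta = -22
  P[4]: 82 + -22 = 60
  P[5]: 101 + -22 = 79
  P[6]: 102 + -22 = 80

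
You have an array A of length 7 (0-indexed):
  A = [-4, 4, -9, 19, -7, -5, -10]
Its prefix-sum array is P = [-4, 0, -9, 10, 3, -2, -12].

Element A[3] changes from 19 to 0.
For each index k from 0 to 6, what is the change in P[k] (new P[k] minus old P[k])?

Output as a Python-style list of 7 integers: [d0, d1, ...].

Element change: A[3] 19 -> 0, delta = -19
For k < 3: P[k] unchanged, delta_P[k] = 0
For k >= 3: P[k] shifts by exactly -19
Delta array: [0, 0, 0, -19, -19, -19, -19]

Answer: [0, 0, 0, -19, -19, -19, -19]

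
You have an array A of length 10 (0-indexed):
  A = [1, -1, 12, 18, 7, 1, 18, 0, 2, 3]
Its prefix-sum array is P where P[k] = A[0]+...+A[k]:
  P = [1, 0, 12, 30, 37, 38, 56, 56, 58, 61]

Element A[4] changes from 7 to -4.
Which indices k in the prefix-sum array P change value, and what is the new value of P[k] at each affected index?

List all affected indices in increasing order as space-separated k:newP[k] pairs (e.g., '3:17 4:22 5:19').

Answer: 4:26 5:27 6:45 7:45 8:47 9:50

Derivation:
P[k] = A[0] + ... + A[k]
P[k] includes A[4] iff k >= 4
Affected indices: 4, 5, ..., 9; delta = -11
  P[4]: 37 + -11 = 26
  P[5]: 38 + -11 = 27
  P[6]: 56 + -11 = 45
  P[7]: 56 + -11 = 45
  P[8]: 58 + -11 = 47
  P[9]: 61 + -11 = 50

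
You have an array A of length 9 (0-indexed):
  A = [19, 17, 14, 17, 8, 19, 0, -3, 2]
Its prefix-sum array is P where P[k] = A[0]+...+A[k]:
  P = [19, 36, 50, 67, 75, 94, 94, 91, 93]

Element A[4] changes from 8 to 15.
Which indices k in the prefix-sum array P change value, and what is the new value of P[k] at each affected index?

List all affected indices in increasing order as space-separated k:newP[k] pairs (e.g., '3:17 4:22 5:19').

Answer: 4:82 5:101 6:101 7:98 8:100

Derivation:
P[k] = A[0] + ... + A[k]
P[k] includes A[4] iff k >= 4
Affected indices: 4, 5, ..., 8; delta = 7
  P[4]: 75 + 7 = 82
  P[5]: 94 + 7 = 101
  P[6]: 94 + 7 = 101
  P[7]: 91 + 7 = 98
  P[8]: 93 + 7 = 100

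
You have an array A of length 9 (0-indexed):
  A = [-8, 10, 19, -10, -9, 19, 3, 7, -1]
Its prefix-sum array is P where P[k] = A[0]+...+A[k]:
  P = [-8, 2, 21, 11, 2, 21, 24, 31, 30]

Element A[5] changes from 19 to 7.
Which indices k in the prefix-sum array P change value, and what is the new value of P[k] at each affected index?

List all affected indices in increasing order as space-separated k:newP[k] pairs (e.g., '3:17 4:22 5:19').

Answer: 5:9 6:12 7:19 8:18

Derivation:
P[k] = A[0] + ... + A[k]
P[k] includes A[5] iff k >= 5
Affected indices: 5, 6, ..., 8; delta = -12
  P[5]: 21 + -12 = 9
  P[6]: 24 + -12 = 12
  P[7]: 31 + -12 = 19
  P[8]: 30 + -12 = 18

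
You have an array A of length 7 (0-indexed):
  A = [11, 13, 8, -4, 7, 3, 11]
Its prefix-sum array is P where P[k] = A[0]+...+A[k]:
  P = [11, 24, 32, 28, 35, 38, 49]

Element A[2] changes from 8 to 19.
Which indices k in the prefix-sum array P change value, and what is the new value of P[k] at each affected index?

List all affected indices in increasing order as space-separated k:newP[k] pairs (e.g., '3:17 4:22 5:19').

Answer: 2:43 3:39 4:46 5:49 6:60

Derivation:
P[k] = A[0] + ... + A[k]
P[k] includes A[2] iff k >= 2
Affected indices: 2, 3, ..., 6; delta = 11
  P[2]: 32 + 11 = 43
  P[3]: 28 + 11 = 39
  P[4]: 35 + 11 = 46
  P[5]: 38 + 11 = 49
  P[6]: 49 + 11 = 60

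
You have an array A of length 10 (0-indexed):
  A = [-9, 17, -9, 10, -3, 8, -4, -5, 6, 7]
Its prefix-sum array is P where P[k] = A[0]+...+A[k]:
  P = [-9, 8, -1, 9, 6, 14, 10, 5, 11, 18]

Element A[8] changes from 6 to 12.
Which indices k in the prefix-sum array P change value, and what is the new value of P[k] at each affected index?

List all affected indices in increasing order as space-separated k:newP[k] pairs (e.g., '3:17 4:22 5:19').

Answer: 8:17 9:24

Derivation:
P[k] = A[0] + ... + A[k]
P[k] includes A[8] iff k >= 8
Affected indices: 8, 9, ..., 9; delta = 6
  P[8]: 11 + 6 = 17
  P[9]: 18 + 6 = 24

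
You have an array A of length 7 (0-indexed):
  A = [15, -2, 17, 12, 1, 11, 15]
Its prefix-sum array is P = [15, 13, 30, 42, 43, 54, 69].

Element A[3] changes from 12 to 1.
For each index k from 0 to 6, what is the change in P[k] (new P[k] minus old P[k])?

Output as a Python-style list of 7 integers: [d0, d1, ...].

Answer: [0, 0, 0, -11, -11, -11, -11]

Derivation:
Element change: A[3] 12 -> 1, delta = -11
For k < 3: P[k] unchanged, delta_P[k] = 0
For k >= 3: P[k] shifts by exactly -11
Delta array: [0, 0, 0, -11, -11, -11, -11]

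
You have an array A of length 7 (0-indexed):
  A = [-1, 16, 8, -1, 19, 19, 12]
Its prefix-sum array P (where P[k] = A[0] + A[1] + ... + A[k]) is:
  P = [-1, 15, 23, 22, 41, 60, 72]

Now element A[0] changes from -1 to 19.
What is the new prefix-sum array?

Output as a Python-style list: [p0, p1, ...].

Change: A[0] -1 -> 19, delta = 20
P[k] for k < 0: unchanged (A[0] not included)
P[k] for k >= 0: shift by delta = 20
  P[0] = -1 + 20 = 19
  P[1] = 15 + 20 = 35
  P[2] = 23 + 20 = 43
  P[3] = 22 + 20 = 42
  P[4] = 41 + 20 = 61
  P[5] = 60 + 20 = 80
  P[6] = 72 + 20 = 92

Answer: [19, 35, 43, 42, 61, 80, 92]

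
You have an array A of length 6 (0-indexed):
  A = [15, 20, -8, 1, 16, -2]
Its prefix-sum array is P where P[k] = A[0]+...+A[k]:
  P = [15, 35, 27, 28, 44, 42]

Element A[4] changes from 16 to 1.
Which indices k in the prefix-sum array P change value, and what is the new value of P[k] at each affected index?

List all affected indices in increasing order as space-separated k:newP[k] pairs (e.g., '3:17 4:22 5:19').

P[k] = A[0] + ... + A[k]
P[k] includes A[4] iff k >= 4
Affected indices: 4, 5, ..., 5; delta = -15
  P[4]: 44 + -15 = 29
  P[5]: 42 + -15 = 27

Answer: 4:29 5:27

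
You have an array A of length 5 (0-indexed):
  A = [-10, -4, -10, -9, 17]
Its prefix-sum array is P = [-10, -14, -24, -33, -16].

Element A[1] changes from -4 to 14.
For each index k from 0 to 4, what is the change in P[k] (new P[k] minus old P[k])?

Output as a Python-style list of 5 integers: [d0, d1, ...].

Element change: A[1] -4 -> 14, delta = 18
For k < 1: P[k] unchanged, delta_P[k] = 0
For k >= 1: P[k] shifts by exactly 18
Delta array: [0, 18, 18, 18, 18]

Answer: [0, 18, 18, 18, 18]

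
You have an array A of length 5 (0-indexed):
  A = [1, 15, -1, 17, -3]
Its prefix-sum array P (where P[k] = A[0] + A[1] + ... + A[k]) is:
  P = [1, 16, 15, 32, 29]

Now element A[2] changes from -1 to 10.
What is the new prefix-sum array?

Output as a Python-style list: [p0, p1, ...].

Answer: [1, 16, 26, 43, 40]

Derivation:
Change: A[2] -1 -> 10, delta = 11
P[k] for k < 2: unchanged (A[2] not included)
P[k] for k >= 2: shift by delta = 11
  P[0] = 1 + 0 = 1
  P[1] = 16 + 0 = 16
  P[2] = 15 + 11 = 26
  P[3] = 32 + 11 = 43
  P[4] = 29 + 11 = 40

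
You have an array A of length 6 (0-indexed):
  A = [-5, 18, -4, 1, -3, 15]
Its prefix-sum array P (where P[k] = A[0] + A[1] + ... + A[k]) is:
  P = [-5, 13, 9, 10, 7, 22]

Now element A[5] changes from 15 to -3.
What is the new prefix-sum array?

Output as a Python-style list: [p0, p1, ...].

Change: A[5] 15 -> -3, delta = -18
P[k] for k < 5: unchanged (A[5] not included)
P[k] for k >= 5: shift by delta = -18
  P[0] = -5 + 0 = -5
  P[1] = 13 + 0 = 13
  P[2] = 9 + 0 = 9
  P[3] = 10 + 0 = 10
  P[4] = 7 + 0 = 7
  P[5] = 22 + -18 = 4

Answer: [-5, 13, 9, 10, 7, 4]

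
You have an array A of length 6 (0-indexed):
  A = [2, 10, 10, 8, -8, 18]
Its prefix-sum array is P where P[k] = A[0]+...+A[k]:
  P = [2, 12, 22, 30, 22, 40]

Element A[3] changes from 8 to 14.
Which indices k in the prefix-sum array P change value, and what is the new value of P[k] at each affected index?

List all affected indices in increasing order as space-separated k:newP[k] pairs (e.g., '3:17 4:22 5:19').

P[k] = A[0] + ... + A[k]
P[k] includes A[3] iff k >= 3
Affected indices: 3, 4, ..., 5; delta = 6
  P[3]: 30 + 6 = 36
  P[4]: 22 + 6 = 28
  P[5]: 40 + 6 = 46

Answer: 3:36 4:28 5:46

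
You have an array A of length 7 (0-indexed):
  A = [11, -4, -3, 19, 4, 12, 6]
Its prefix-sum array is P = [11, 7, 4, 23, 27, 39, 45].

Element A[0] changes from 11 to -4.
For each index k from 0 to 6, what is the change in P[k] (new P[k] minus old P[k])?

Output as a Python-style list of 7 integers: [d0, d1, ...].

Answer: [-15, -15, -15, -15, -15, -15, -15]

Derivation:
Element change: A[0] 11 -> -4, delta = -15
For k < 0: P[k] unchanged, delta_P[k] = 0
For k >= 0: P[k] shifts by exactly -15
Delta array: [-15, -15, -15, -15, -15, -15, -15]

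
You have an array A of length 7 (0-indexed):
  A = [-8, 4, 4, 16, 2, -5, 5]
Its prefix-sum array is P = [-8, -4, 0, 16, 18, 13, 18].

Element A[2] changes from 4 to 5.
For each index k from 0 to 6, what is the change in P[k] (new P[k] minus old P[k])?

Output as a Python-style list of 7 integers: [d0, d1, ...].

Answer: [0, 0, 1, 1, 1, 1, 1]

Derivation:
Element change: A[2] 4 -> 5, delta = 1
For k < 2: P[k] unchanged, delta_P[k] = 0
For k >= 2: P[k] shifts by exactly 1
Delta array: [0, 0, 1, 1, 1, 1, 1]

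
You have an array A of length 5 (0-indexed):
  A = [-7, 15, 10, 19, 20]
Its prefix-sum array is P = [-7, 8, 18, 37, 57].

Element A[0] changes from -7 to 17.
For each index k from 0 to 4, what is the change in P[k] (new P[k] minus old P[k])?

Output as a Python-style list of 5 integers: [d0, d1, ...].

Element change: A[0] -7 -> 17, delta = 24
For k < 0: P[k] unchanged, delta_P[k] = 0
For k >= 0: P[k] shifts by exactly 24
Delta array: [24, 24, 24, 24, 24]

Answer: [24, 24, 24, 24, 24]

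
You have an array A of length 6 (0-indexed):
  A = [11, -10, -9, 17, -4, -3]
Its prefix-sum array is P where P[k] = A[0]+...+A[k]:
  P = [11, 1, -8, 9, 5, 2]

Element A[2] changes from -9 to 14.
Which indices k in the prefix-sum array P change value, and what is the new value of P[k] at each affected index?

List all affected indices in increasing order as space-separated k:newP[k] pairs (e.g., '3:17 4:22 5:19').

P[k] = A[0] + ... + A[k]
P[k] includes A[2] iff k >= 2
Affected indices: 2, 3, ..., 5; delta = 23
  P[2]: -8 + 23 = 15
  P[3]: 9 + 23 = 32
  P[4]: 5 + 23 = 28
  P[5]: 2 + 23 = 25

Answer: 2:15 3:32 4:28 5:25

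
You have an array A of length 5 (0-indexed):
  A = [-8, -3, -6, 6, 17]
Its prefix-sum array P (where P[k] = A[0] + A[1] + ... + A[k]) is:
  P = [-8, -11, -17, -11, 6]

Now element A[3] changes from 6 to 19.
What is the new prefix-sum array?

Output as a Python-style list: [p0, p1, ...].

Change: A[3] 6 -> 19, delta = 13
P[k] for k < 3: unchanged (A[3] not included)
P[k] for k >= 3: shift by delta = 13
  P[0] = -8 + 0 = -8
  P[1] = -11 + 0 = -11
  P[2] = -17 + 0 = -17
  P[3] = -11 + 13 = 2
  P[4] = 6 + 13 = 19

Answer: [-8, -11, -17, 2, 19]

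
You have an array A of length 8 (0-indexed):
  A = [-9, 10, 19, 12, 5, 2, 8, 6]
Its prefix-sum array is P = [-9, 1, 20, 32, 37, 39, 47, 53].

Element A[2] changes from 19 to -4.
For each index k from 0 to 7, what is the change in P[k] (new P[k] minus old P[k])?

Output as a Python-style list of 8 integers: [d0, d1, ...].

Answer: [0, 0, -23, -23, -23, -23, -23, -23]

Derivation:
Element change: A[2] 19 -> -4, delta = -23
For k < 2: P[k] unchanged, delta_P[k] = 0
For k >= 2: P[k] shifts by exactly -23
Delta array: [0, 0, -23, -23, -23, -23, -23, -23]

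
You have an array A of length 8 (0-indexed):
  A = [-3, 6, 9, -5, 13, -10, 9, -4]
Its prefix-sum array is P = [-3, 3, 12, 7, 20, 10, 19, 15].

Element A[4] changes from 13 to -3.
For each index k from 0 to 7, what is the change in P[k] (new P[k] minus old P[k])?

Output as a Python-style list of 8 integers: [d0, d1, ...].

Answer: [0, 0, 0, 0, -16, -16, -16, -16]

Derivation:
Element change: A[4] 13 -> -3, delta = -16
For k < 4: P[k] unchanged, delta_P[k] = 0
For k >= 4: P[k] shifts by exactly -16
Delta array: [0, 0, 0, 0, -16, -16, -16, -16]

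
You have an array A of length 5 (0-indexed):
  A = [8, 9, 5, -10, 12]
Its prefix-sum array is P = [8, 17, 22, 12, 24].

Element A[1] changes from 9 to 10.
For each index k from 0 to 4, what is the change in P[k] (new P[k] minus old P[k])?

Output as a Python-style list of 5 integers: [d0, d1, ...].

Element change: A[1] 9 -> 10, delta = 1
For k < 1: P[k] unchanged, delta_P[k] = 0
For k >= 1: P[k] shifts by exactly 1
Delta array: [0, 1, 1, 1, 1]

Answer: [0, 1, 1, 1, 1]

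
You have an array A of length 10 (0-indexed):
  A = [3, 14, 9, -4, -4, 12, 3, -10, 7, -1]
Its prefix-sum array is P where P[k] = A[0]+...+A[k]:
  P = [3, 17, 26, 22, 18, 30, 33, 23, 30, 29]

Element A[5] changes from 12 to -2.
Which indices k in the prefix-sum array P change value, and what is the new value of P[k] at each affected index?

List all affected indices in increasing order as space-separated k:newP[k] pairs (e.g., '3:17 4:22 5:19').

P[k] = A[0] + ... + A[k]
P[k] includes A[5] iff k >= 5
Affected indices: 5, 6, ..., 9; delta = -14
  P[5]: 30 + -14 = 16
  P[6]: 33 + -14 = 19
  P[7]: 23 + -14 = 9
  P[8]: 30 + -14 = 16
  P[9]: 29 + -14 = 15

Answer: 5:16 6:19 7:9 8:16 9:15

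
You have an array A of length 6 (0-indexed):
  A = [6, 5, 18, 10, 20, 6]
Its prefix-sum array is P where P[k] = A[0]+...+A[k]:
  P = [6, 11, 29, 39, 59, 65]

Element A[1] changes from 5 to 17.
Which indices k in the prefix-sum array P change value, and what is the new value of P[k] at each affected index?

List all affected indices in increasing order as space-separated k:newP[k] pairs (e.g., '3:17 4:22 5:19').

Answer: 1:23 2:41 3:51 4:71 5:77

Derivation:
P[k] = A[0] + ... + A[k]
P[k] includes A[1] iff k >= 1
Affected indices: 1, 2, ..., 5; delta = 12
  P[1]: 11 + 12 = 23
  P[2]: 29 + 12 = 41
  P[3]: 39 + 12 = 51
  P[4]: 59 + 12 = 71
  P[5]: 65 + 12 = 77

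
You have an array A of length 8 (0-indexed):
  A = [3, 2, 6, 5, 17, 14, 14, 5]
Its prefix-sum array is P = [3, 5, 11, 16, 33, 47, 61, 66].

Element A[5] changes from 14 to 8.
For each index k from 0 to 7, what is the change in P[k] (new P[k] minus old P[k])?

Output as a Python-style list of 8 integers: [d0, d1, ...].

Element change: A[5] 14 -> 8, delta = -6
For k < 5: P[k] unchanged, delta_P[k] = 0
For k >= 5: P[k] shifts by exactly -6
Delta array: [0, 0, 0, 0, 0, -6, -6, -6]

Answer: [0, 0, 0, 0, 0, -6, -6, -6]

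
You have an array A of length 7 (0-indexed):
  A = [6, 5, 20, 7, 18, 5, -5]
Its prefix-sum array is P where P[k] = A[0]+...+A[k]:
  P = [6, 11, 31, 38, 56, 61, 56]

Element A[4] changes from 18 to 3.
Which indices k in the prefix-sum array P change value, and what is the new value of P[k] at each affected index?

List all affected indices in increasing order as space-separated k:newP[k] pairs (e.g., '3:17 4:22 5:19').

P[k] = A[0] + ... + A[k]
P[k] includes A[4] iff k >= 4
Affected indices: 4, 5, ..., 6; delta = -15
  P[4]: 56 + -15 = 41
  P[5]: 61 + -15 = 46
  P[6]: 56 + -15 = 41

Answer: 4:41 5:46 6:41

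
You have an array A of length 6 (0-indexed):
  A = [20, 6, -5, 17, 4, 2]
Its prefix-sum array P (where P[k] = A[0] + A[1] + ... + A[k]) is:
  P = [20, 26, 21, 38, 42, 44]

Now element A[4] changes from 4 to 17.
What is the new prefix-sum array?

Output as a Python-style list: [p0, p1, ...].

Answer: [20, 26, 21, 38, 55, 57]

Derivation:
Change: A[4] 4 -> 17, delta = 13
P[k] for k < 4: unchanged (A[4] not included)
P[k] for k >= 4: shift by delta = 13
  P[0] = 20 + 0 = 20
  P[1] = 26 + 0 = 26
  P[2] = 21 + 0 = 21
  P[3] = 38 + 0 = 38
  P[4] = 42 + 13 = 55
  P[5] = 44 + 13 = 57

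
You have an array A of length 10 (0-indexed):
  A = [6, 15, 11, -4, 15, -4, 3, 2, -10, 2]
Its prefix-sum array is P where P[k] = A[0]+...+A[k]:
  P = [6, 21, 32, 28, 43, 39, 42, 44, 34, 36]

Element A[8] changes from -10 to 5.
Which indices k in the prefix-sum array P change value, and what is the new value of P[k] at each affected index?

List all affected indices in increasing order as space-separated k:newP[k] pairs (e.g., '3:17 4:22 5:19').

P[k] = A[0] + ... + A[k]
P[k] includes A[8] iff k >= 8
Affected indices: 8, 9, ..., 9; delta = 15
  P[8]: 34 + 15 = 49
  P[9]: 36 + 15 = 51

Answer: 8:49 9:51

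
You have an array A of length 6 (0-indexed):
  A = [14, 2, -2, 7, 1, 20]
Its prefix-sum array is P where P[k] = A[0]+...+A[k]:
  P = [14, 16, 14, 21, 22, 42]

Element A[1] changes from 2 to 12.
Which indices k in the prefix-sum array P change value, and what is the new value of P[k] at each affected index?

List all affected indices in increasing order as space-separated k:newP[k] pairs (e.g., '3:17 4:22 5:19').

P[k] = A[0] + ... + A[k]
P[k] includes A[1] iff k >= 1
Affected indices: 1, 2, ..., 5; delta = 10
  P[1]: 16 + 10 = 26
  P[2]: 14 + 10 = 24
  P[3]: 21 + 10 = 31
  P[4]: 22 + 10 = 32
  P[5]: 42 + 10 = 52

Answer: 1:26 2:24 3:31 4:32 5:52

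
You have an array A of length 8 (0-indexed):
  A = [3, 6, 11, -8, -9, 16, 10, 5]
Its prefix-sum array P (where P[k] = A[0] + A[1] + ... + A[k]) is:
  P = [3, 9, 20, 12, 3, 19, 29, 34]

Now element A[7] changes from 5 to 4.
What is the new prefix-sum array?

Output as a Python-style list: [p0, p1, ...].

Answer: [3, 9, 20, 12, 3, 19, 29, 33]

Derivation:
Change: A[7] 5 -> 4, delta = -1
P[k] for k < 7: unchanged (A[7] not included)
P[k] for k >= 7: shift by delta = -1
  P[0] = 3 + 0 = 3
  P[1] = 9 + 0 = 9
  P[2] = 20 + 0 = 20
  P[3] = 12 + 0 = 12
  P[4] = 3 + 0 = 3
  P[5] = 19 + 0 = 19
  P[6] = 29 + 0 = 29
  P[7] = 34 + -1 = 33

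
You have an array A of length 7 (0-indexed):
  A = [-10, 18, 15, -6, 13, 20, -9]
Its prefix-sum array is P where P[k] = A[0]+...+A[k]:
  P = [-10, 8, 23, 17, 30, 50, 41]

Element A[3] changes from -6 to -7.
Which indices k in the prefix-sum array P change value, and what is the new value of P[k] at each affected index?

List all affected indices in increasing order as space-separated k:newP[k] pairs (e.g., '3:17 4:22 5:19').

Answer: 3:16 4:29 5:49 6:40

Derivation:
P[k] = A[0] + ... + A[k]
P[k] includes A[3] iff k >= 3
Affected indices: 3, 4, ..., 6; delta = -1
  P[3]: 17 + -1 = 16
  P[4]: 30 + -1 = 29
  P[5]: 50 + -1 = 49
  P[6]: 41 + -1 = 40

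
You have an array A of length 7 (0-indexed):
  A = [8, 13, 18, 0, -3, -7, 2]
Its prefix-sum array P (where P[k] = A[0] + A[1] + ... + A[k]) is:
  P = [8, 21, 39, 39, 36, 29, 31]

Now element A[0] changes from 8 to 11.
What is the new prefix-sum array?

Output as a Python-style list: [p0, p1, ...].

Answer: [11, 24, 42, 42, 39, 32, 34]

Derivation:
Change: A[0] 8 -> 11, delta = 3
P[k] for k < 0: unchanged (A[0] not included)
P[k] for k >= 0: shift by delta = 3
  P[0] = 8 + 3 = 11
  P[1] = 21 + 3 = 24
  P[2] = 39 + 3 = 42
  P[3] = 39 + 3 = 42
  P[4] = 36 + 3 = 39
  P[5] = 29 + 3 = 32
  P[6] = 31 + 3 = 34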